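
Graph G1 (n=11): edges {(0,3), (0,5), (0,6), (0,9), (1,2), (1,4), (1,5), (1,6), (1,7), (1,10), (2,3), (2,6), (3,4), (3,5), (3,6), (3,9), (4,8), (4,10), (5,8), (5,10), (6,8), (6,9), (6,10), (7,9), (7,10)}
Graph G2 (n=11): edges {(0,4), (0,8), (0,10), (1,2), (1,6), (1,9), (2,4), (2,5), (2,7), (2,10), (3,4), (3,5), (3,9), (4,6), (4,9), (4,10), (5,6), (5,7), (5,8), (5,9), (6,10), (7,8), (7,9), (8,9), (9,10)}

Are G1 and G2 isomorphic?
Yes, isomorphic

The graphs are isomorphic.
One valid mapping φ: V(G1) → V(G2): 0→7, 1→4, 2→3, 3→5, 4→6, 5→2, 6→9, 7→0, 8→1, 9→8, 10→10

Verify φ preserves adjacency — for each edge of G1, its image is an edge of G2:
  (0,3) → (φ(0),φ(3)) = (5,7) ∈ E(G2) ✓
  (0,5) → (φ(0),φ(5)) = (2,7) ∈ E(G2) ✓
  (0,6) → (φ(0),φ(6)) = (7,9) ∈ E(G2) ✓
  (0,9) → (φ(0),φ(9)) = (7,8) ∈ E(G2) ✓
  (1,2) → (φ(1),φ(2)) = (3,4) ∈ E(G2) ✓
  (1,4) → (φ(1),φ(4)) = (4,6) ∈ E(G2) ✓
  (1,5) → (φ(1),φ(5)) = (2,4) ∈ E(G2) ✓
  (1,6) → (φ(1),φ(6)) = (4,9) ∈ E(G2) ✓
  (1,7) → (φ(1),φ(7)) = (0,4) ∈ E(G2) ✓
  (1,10) → (φ(1),φ(10)) = (4,10) ∈ E(G2) ✓
  (2,3) → (φ(2),φ(3)) = (3,5) ∈ E(G2) ✓
  (2,6) → (φ(2),φ(6)) = (3,9) ∈ E(G2) ✓
  (3,4) → (φ(3),φ(4)) = (5,6) ∈ E(G2) ✓
  (3,5) → (φ(3),φ(5)) = (2,5) ∈ E(G2) ✓
  (3,6) → (φ(3),φ(6)) = (5,9) ∈ E(G2) ✓
  (3,9) → (φ(3),φ(9)) = (5,8) ∈ E(G2) ✓
  (4,8) → (φ(4),φ(8)) = (1,6) ∈ E(G2) ✓
  (4,10) → (φ(4),φ(10)) = (6,10) ∈ E(G2) ✓
  (5,8) → (φ(5),φ(8)) = (1,2) ∈ E(G2) ✓
  (5,10) → (φ(5),φ(10)) = (2,10) ∈ E(G2) ✓
  (6,8) → (φ(6),φ(8)) = (1,9) ∈ E(G2) ✓
  (6,9) → (φ(6),φ(9)) = (8,9) ∈ E(G2) ✓
  (6,10) → (φ(6),φ(10)) = (9,10) ∈ E(G2) ✓
  (7,9) → (φ(7),φ(9)) = (0,8) ∈ E(G2) ✓
  (7,10) → (φ(7),φ(10)) = (0,10) ∈ E(G2) ✓
All 25 edges of G1 map to edges of G2, and |E(G1)| = |E(G2)| = 25, so φ is a bijection on edges as well as vertices. Hence G1 ≅ G2.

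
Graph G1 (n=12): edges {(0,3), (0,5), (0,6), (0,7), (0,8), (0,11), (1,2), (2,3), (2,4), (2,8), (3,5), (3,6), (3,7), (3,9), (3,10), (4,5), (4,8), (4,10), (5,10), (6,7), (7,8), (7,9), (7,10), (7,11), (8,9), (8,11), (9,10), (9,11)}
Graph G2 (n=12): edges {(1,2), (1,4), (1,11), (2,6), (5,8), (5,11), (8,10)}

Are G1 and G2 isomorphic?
No, not isomorphic

The graphs are NOT isomorphic.

Connected components of G1: 1 component(s) with vertex sets [[0, 1, 2, 3, 4, 5, 6, 7, 8, 9, 10, 11]], sizes [12].
Connected components of G2: 5 component(s) with vertex sets [[0], [3], [7], [9], [1, 2, 4, 5, 6, 8, 10, 11]], sizes [1, 1, 1, 1, 8].
The number of connected components (and the multiset of component sizes) is an isomorphism invariant — an isomorphism maps each component of G1 bijectively onto a component of G2. Since G1 has 1 component(s) and G2 has 5, they cannot be isomorphic.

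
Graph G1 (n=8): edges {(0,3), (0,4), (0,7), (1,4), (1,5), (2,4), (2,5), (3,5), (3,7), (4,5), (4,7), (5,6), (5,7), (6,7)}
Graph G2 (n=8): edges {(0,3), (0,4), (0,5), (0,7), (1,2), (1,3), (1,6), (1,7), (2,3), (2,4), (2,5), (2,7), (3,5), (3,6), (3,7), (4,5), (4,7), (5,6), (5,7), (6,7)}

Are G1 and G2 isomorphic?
No, not isomorphic

The graphs are NOT isomorphic.

Degrees in G1: deg(0)=3, deg(1)=2, deg(2)=2, deg(3)=3, deg(4)=5, deg(5)=6, deg(6)=2, deg(7)=5.
Sorted degree sequence of G1: [6, 5, 5, 3, 3, 2, 2, 2].
Degrees in G2: deg(0)=4, deg(1)=4, deg(2)=5, deg(3)=6, deg(4)=4, deg(5)=6, deg(6)=4, deg(7)=7.
Sorted degree sequence of G2: [7, 6, 6, 5, 4, 4, 4, 4].
The (sorted) degree sequence is an isomorphism invariant, so since G1 and G2 have different degree sequences they cannot be isomorphic.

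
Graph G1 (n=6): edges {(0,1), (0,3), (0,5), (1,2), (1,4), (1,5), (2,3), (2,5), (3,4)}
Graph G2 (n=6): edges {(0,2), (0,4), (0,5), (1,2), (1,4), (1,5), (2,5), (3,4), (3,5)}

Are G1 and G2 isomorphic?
Yes, isomorphic

The graphs are isomorphic.
One valid mapping φ: V(G1) → V(G2): 0→1, 1→5, 2→0, 3→4, 4→3, 5→2

Verify φ preserves adjacency — for each edge of G1, its image is an edge of G2:
  (0,1) → (φ(0),φ(1)) = (1,5) ∈ E(G2) ✓
  (0,3) → (φ(0),φ(3)) = (1,4) ∈ E(G2) ✓
  (0,5) → (φ(0),φ(5)) = (1,2) ∈ E(G2) ✓
  (1,2) → (φ(1),φ(2)) = (0,5) ∈ E(G2) ✓
  (1,4) → (φ(1),φ(4)) = (3,5) ∈ E(G2) ✓
  (1,5) → (φ(1),φ(5)) = (2,5) ∈ E(G2) ✓
  (2,3) → (φ(2),φ(3)) = (0,4) ∈ E(G2) ✓
  (2,5) → (φ(2),φ(5)) = (0,2) ∈ E(G2) ✓
  (3,4) → (φ(3),φ(4)) = (3,4) ∈ E(G2) ✓
All 9 edges of G1 map to edges of G2, and |E(G1)| = |E(G2)| = 9, so φ is a bijection on edges as well as vertices. Hence G1 ≅ G2.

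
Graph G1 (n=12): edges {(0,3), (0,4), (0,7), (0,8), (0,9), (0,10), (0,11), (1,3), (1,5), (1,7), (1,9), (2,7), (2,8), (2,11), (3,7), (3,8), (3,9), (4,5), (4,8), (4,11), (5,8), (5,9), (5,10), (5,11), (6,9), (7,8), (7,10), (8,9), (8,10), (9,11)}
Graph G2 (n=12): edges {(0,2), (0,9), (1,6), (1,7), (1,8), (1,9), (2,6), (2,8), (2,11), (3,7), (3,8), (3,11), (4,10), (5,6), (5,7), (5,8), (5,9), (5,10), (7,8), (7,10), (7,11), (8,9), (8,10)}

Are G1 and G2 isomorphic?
No, not isomorphic

The graphs are NOT isomorphic.

Degrees in G1: deg(0)=7, deg(1)=4, deg(2)=3, deg(3)=5, deg(4)=4, deg(5)=6, deg(6)=1, deg(7)=6, deg(8)=8, deg(9)=7, deg(10)=4, deg(11)=5.
Sorted degree sequence of G1: [8, 7, 7, 6, 6, 5, 5, 4, 4, 4, 3, 1].
Degrees in G2: deg(0)=2, deg(1)=4, deg(2)=4, deg(3)=3, deg(4)=1, deg(5)=5, deg(6)=3, deg(7)=6, deg(8)=7, deg(9)=4, deg(10)=4, deg(11)=3.
Sorted degree sequence of G2: [7, 6, 5, 4, 4, 4, 4, 3, 3, 3, 2, 1].
The (sorted) degree sequence is an isomorphism invariant, so since G1 and G2 have different degree sequences they cannot be isomorphic.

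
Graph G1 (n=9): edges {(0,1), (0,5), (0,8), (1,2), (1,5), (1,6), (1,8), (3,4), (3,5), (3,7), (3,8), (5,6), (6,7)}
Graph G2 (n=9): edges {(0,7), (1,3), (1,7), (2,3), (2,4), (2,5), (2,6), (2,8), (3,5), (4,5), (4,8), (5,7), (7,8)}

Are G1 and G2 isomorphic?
Yes, isomorphic

The graphs are isomorphic.
One valid mapping φ: V(G1) → V(G2): 0→4, 1→2, 2→6, 3→7, 4→0, 5→5, 6→3, 7→1, 8→8

Verify φ preserves adjacency — for each edge of G1, its image is an edge of G2:
  (0,1) → (φ(0),φ(1)) = (2,4) ∈ E(G2) ✓
  (0,5) → (φ(0),φ(5)) = (4,5) ∈ E(G2) ✓
  (0,8) → (φ(0),φ(8)) = (4,8) ∈ E(G2) ✓
  (1,2) → (φ(1),φ(2)) = (2,6) ∈ E(G2) ✓
  (1,5) → (φ(1),φ(5)) = (2,5) ∈ E(G2) ✓
  (1,6) → (φ(1),φ(6)) = (2,3) ∈ E(G2) ✓
  (1,8) → (φ(1),φ(8)) = (2,8) ∈ E(G2) ✓
  (3,4) → (φ(3),φ(4)) = (0,7) ∈ E(G2) ✓
  (3,5) → (φ(3),φ(5)) = (5,7) ∈ E(G2) ✓
  (3,7) → (φ(3),φ(7)) = (1,7) ∈ E(G2) ✓
  (3,8) → (φ(3),φ(8)) = (7,8) ∈ E(G2) ✓
  (5,6) → (φ(5),φ(6)) = (3,5) ∈ E(G2) ✓
  (6,7) → (φ(6),φ(7)) = (1,3) ∈ E(G2) ✓
All 13 edges of G1 map to edges of G2, and |E(G1)| = |E(G2)| = 13, so φ is a bijection on edges as well as vertices. Hence G1 ≅ G2.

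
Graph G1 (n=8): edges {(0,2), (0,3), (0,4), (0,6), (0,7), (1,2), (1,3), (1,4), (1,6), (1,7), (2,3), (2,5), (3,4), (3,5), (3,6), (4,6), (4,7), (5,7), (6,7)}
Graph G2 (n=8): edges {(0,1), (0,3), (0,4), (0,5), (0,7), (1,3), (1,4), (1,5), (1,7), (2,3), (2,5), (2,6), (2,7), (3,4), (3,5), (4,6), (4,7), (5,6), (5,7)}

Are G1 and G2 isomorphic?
Yes, isomorphic

The graphs are isomorphic.
One valid mapping φ: V(G1) → V(G2): 0→3, 1→7, 2→2, 3→5, 4→1, 5→6, 6→0, 7→4

Verify φ preserves adjacency — for each edge of G1, its image is an edge of G2:
  (0,2) → (φ(0),φ(2)) = (2,3) ∈ E(G2) ✓
  (0,3) → (φ(0),φ(3)) = (3,5) ∈ E(G2) ✓
  (0,4) → (φ(0),φ(4)) = (1,3) ∈ E(G2) ✓
  (0,6) → (φ(0),φ(6)) = (0,3) ∈ E(G2) ✓
  (0,7) → (φ(0),φ(7)) = (3,4) ∈ E(G2) ✓
  (1,2) → (φ(1),φ(2)) = (2,7) ∈ E(G2) ✓
  (1,3) → (φ(1),φ(3)) = (5,7) ∈ E(G2) ✓
  (1,4) → (φ(1),φ(4)) = (1,7) ∈ E(G2) ✓
  (1,6) → (φ(1),φ(6)) = (0,7) ∈ E(G2) ✓
  (1,7) → (φ(1),φ(7)) = (4,7) ∈ E(G2) ✓
  (2,3) → (φ(2),φ(3)) = (2,5) ∈ E(G2) ✓
  (2,5) → (φ(2),φ(5)) = (2,6) ∈ E(G2) ✓
  (3,4) → (φ(3),φ(4)) = (1,5) ∈ E(G2) ✓
  (3,5) → (φ(3),φ(5)) = (5,6) ∈ E(G2) ✓
  (3,6) → (φ(3),φ(6)) = (0,5) ∈ E(G2) ✓
  (4,6) → (φ(4),φ(6)) = (0,1) ∈ E(G2) ✓
  (4,7) → (φ(4),φ(7)) = (1,4) ∈ E(G2) ✓
  (5,7) → (φ(5),φ(7)) = (4,6) ∈ E(G2) ✓
  (6,7) → (φ(6),φ(7)) = (0,4) ∈ E(G2) ✓
All 19 edges of G1 map to edges of G2, and |E(G1)| = |E(G2)| = 19, so φ is a bijection on edges as well as vertices. Hence G1 ≅ G2.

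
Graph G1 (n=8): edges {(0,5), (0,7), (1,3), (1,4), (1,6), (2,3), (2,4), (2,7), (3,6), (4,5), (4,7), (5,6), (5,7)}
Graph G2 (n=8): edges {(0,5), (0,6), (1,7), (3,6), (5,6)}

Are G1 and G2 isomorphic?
No, not isomorphic

The graphs are NOT isomorphic.

Connected components of G1: 1 component(s) with vertex sets [[0, 1, 2, 3, 4, 5, 6, 7]], sizes [8].
Connected components of G2: 4 component(s) with vertex sets [[2], [4], [1, 7], [0, 3, 5, 6]], sizes [1, 1, 2, 4].
The number of connected components (and the multiset of component sizes) is an isomorphism invariant — an isomorphism maps each component of G1 bijectively onto a component of G2. Since G1 has 1 component(s) and G2 has 4, they cannot be isomorphic.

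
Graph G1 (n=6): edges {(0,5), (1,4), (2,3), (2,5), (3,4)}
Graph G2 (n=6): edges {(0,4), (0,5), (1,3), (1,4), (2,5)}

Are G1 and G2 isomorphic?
Yes, isomorphic

The graphs are isomorphic.
One valid mapping φ: V(G1) → V(G2): 0→2, 1→3, 2→0, 3→4, 4→1, 5→5

Verify φ preserves adjacency — for each edge of G1, its image is an edge of G2:
  (0,5) → (φ(0),φ(5)) = (2,5) ∈ E(G2) ✓
  (1,4) → (φ(1),φ(4)) = (1,3) ∈ E(G2) ✓
  (2,3) → (φ(2),φ(3)) = (0,4) ∈ E(G2) ✓
  (2,5) → (φ(2),φ(5)) = (0,5) ∈ E(G2) ✓
  (3,4) → (φ(3),φ(4)) = (1,4) ∈ E(G2) ✓
All 5 edges of G1 map to edges of G2, and |E(G1)| = |E(G2)| = 5, so φ is a bijection on edges as well as vertices. Hence G1 ≅ G2.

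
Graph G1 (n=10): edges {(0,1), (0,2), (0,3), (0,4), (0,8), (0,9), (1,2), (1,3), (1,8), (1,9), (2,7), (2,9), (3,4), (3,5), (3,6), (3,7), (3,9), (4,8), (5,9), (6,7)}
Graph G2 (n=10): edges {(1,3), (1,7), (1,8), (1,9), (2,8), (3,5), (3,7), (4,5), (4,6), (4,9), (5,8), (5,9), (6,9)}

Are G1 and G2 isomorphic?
No, not isomorphic

The graphs are NOT isomorphic.

Degrees in G1: deg(0)=6, deg(1)=5, deg(2)=4, deg(3)=7, deg(4)=3, deg(5)=2, deg(6)=2, deg(7)=3, deg(8)=3, deg(9)=5.
Sorted degree sequence of G1: [7, 6, 5, 5, 4, 3, 3, 3, 2, 2].
Degrees in G2: deg(0)=0, deg(1)=4, deg(2)=1, deg(3)=3, deg(4)=3, deg(5)=4, deg(6)=2, deg(7)=2, deg(8)=3, deg(9)=4.
Sorted degree sequence of G2: [4, 4, 4, 3, 3, 3, 2, 2, 1, 0].
The (sorted) degree sequence is an isomorphism invariant, so since G1 and G2 have different degree sequences they cannot be isomorphic.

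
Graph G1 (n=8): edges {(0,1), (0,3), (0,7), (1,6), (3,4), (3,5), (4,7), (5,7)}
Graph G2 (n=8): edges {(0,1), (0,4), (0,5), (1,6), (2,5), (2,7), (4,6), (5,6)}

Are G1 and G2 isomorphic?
Yes, isomorphic

The graphs are isomorphic.
One valid mapping φ: V(G1) → V(G2): 0→5, 1→2, 2→3, 3→6, 4→4, 5→1, 6→7, 7→0

Verify φ preserves adjacency — for each edge of G1, its image is an edge of G2:
  (0,1) → (φ(0),φ(1)) = (2,5) ∈ E(G2) ✓
  (0,3) → (φ(0),φ(3)) = (5,6) ∈ E(G2) ✓
  (0,7) → (φ(0),φ(7)) = (0,5) ∈ E(G2) ✓
  (1,6) → (φ(1),φ(6)) = (2,7) ∈ E(G2) ✓
  (3,4) → (φ(3),φ(4)) = (4,6) ∈ E(G2) ✓
  (3,5) → (φ(3),φ(5)) = (1,6) ∈ E(G2) ✓
  (4,7) → (φ(4),φ(7)) = (0,4) ∈ E(G2) ✓
  (5,7) → (φ(5),φ(7)) = (0,1) ∈ E(G2) ✓
All 8 edges of G1 map to edges of G2, and |E(G1)| = |E(G2)| = 8, so φ is a bijection on edges as well as vertices. Hence G1 ≅ G2.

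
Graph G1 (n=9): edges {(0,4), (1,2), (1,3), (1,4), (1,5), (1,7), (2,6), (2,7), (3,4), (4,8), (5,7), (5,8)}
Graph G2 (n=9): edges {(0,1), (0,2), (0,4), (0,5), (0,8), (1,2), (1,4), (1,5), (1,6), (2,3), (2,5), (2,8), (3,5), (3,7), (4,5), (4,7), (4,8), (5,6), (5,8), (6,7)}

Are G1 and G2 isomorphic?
No, not isomorphic

The graphs are NOT isomorphic.

Degrees in G1: deg(0)=1, deg(1)=5, deg(2)=3, deg(3)=2, deg(4)=4, deg(5)=3, deg(6)=1, deg(7)=3, deg(8)=2.
Sorted degree sequence of G1: [5, 4, 3, 3, 3, 2, 2, 1, 1].
Degrees in G2: deg(0)=5, deg(1)=5, deg(2)=5, deg(3)=3, deg(4)=5, deg(5)=7, deg(6)=3, deg(7)=3, deg(8)=4.
Sorted degree sequence of G2: [7, 5, 5, 5, 5, 4, 3, 3, 3].
The (sorted) degree sequence is an isomorphism invariant, so since G1 and G2 have different degree sequences they cannot be isomorphic.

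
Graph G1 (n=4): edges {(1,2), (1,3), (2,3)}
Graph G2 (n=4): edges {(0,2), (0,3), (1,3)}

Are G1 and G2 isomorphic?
No, not isomorphic

The graphs are NOT isomorphic.

Counting triangles (3-cliques): G1 has 1, G2 has 0.
Triangle count is an isomorphism invariant, so differing triangle counts rule out isomorphism.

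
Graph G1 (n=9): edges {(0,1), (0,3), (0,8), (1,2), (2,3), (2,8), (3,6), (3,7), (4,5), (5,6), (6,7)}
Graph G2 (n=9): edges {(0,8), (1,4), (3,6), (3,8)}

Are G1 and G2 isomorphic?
No, not isomorphic

The graphs are NOT isomorphic.

Connected components of G1: 1 component(s) with vertex sets [[0, 1, 2, 3, 4, 5, 6, 7, 8]], sizes [9].
Connected components of G2: 5 component(s) with vertex sets [[2], [5], [7], [1, 4], [0, 3, 6, 8]], sizes [1, 1, 1, 2, 4].
The number of connected components (and the multiset of component sizes) is an isomorphism invariant — an isomorphism maps each component of G1 bijectively onto a component of G2. Since G1 has 1 component(s) and G2 has 5, they cannot be isomorphic.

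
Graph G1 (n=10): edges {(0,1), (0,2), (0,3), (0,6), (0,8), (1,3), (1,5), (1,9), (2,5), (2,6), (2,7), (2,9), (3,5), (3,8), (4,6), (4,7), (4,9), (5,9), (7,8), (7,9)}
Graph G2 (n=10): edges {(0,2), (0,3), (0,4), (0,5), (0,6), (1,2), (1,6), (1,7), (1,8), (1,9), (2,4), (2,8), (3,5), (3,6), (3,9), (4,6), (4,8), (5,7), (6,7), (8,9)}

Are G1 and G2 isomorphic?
Yes, isomorphic

The graphs are isomorphic.
One valid mapping φ: V(G1) → V(G2): 0→1, 1→2, 2→6, 3→8, 4→5, 5→4, 6→7, 7→3, 8→9, 9→0

Verify φ preserves adjacency — for each edge of G1, its image is an edge of G2:
  (0,1) → (φ(0),φ(1)) = (1,2) ∈ E(G2) ✓
  (0,2) → (φ(0),φ(2)) = (1,6) ∈ E(G2) ✓
  (0,3) → (φ(0),φ(3)) = (1,8) ∈ E(G2) ✓
  (0,6) → (φ(0),φ(6)) = (1,7) ∈ E(G2) ✓
  (0,8) → (φ(0),φ(8)) = (1,9) ∈ E(G2) ✓
  (1,3) → (φ(1),φ(3)) = (2,8) ∈ E(G2) ✓
  (1,5) → (φ(1),φ(5)) = (2,4) ∈ E(G2) ✓
  (1,9) → (φ(1),φ(9)) = (0,2) ∈ E(G2) ✓
  (2,5) → (φ(2),φ(5)) = (4,6) ∈ E(G2) ✓
  (2,6) → (φ(2),φ(6)) = (6,7) ∈ E(G2) ✓
  (2,7) → (φ(2),φ(7)) = (3,6) ∈ E(G2) ✓
  (2,9) → (φ(2),φ(9)) = (0,6) ∈ E(G2) ✓
  (3,5) → (φ(3),φ(5)) = (4,8) ∈ E(G2) ✓
  (3,8) → (φ(3),φ(8)) = (8,9) ∈ E(G2) ✓
  (4,6) → (φ(4),φ(6)) = (5,7) ∈ E(G2) ✓
  (4,7) → (φ(4),φ(7)) = (3,5) ∈ E(G2) ✓
  (4,9) → (φ(4),φ(9)) = (0,5) ∈ E(G2) ✓
  (5,9) → (φ(5),φ(9)) = (0,4) ∈ E(G2) ✓
  (7,8) → (φ(7),φ(8)) = (3,9) ∈ E(G2) ✓
  (7,9) → (φ(7),φ(9)) = (0,3) ∈ E(G2) ✓
All 20 edges of G1 map to edges of G2, and |E(G1)| = |E(G2)| = 20, so φ is a bijection on edges as well as vertices. Hence G1 ≅ G2.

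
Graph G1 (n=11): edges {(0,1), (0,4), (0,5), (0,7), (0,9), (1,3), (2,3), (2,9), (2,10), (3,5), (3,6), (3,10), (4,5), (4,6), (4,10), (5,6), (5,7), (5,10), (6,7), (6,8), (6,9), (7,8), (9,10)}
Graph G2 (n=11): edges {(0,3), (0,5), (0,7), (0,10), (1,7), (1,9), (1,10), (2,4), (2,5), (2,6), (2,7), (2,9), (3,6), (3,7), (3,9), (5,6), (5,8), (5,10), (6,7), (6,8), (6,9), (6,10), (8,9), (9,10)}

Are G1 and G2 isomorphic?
No, not isomorphic

The graphs are NOT isomorphic.

Degrees in G1: deg(0)=5, deg(1)=2, deg(2)=3, deg(3)=5, deg(4)=4, deg(5)=6, deg(6)=6, deg(7)=4, deg(8)=2, deg(9)=4, deg(10)=5.
Sorted degree sequence of G1: [6, 6, 5, 5, 5, 4, 4, 4, 3, 2, 2].
Degrees in G2: deg(0)=4, deg(1)=3, deg(2)=5, deg(3)=4, deg(4)=1, deg(5)=5, deg(6)=7, deg(7)=5, deg(8)=3, deg(9)=6, deg(10)=5.
Sorted degree sequence of G2: [7, 6, 5, 5, 5, 5, 4, 4, 3, 3, 1].
The (sorted) degree sequence is an isomorphism invariant, so since G1 and G2 have different degree sequences they cannot be isomorphic.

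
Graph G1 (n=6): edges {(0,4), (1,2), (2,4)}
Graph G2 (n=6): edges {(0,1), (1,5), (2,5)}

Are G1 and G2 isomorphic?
Yes, isomorphic

The graphs are isomorphic.
One valid mapping φ: V(G1) → V(G2): 0→2, 1→0, 2→1, 3→3, 4→5, 5→4

Verify φ preserves adjacency — for each edge of G1, its image is an edge of G2:
  (0,4) → (φ(0),φ(4)) = (2,5) ∈ E(G2) ✓
  (1,2) → (φ(1),φ(2)) = (0,1) ∈ E(G2) ✓
  (2,4) → (φ(2),φ(4)) = (1,5) ∈ E(G2) ✓
All 3 edges of G1 map to edges of G2, and |E(G1)| = |E(G2)| = 3, so φ is a bijection on edges as well as vertices. Hence G1 ≅ G2.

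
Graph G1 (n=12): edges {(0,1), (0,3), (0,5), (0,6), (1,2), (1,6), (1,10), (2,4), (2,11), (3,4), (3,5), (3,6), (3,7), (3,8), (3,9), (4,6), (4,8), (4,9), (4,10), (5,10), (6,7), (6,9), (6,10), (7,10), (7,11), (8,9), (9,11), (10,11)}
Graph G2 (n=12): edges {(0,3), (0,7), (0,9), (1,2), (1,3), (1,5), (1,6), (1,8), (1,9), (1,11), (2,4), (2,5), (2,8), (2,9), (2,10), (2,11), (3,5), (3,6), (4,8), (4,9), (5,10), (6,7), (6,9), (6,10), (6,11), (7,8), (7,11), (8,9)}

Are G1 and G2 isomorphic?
Yes, isomorphic

The graphs are isomorphic.
One valid mapping φ: V(G1) → V(G2): 0→5, 1→3, 2→0, 3→2, 4→9, 5→10, 6→1, 7→11, 8→4, 9→8, 10→6, 11→7

Verify φ preserves adjacency — for each edge of G1, its image is an edge of G2:
  (0,1) → (φ(0),φ(1)) = (3,5) ∈ E(G2) ✓
  (0,3) → (φ(0),φ(3)) = (2,5) ∈ E(G2) ✓
  (0,5) → (φ(0),φ(5)) = (5,10) ∈ E(G2) ✓
  (0,6) → (φ(0),φ(6)) = (1,5) ∈ E(G2) ✓
  (1,2) → (φ(1),φ(2)) = (0,3) ∈ E(G2) ✓
  (1,6) → (φ(1),φ(6)) = (1,3) ∈ E(G2) ✓
  (1,10) → (φ(1),φ(10)) = (3,6) ∈ E(G2) ✓
  (2,4) → (φ(2),φ(4)) = (0,9) ∈ E(G2) ✓
  (2,11) → (φ(2),φ(11)) = (0,7) ∈ E(G2) ✓
  (3,4) → (φ(3),φ(4)) = (2,9) ∈ E(G2) ✓
  (3,5) → (φ(3),φ(5)) = (2,10) ∈ E(G2) ✓
  (3,6) → (φ(3),φ(6)) = (1,2) ∈ E(G2) ✓
  (3,7) → (φ(3),φ(7)) = (2,11) ∈ E(G2) ✓
  (3,8) → (φ(3),φ(8)) = (2,4) ∈ E(G2) ✓
  (3,9) → (φ(3),φ(9)) = (2,8) ∈ E(G2) ✓
  (4,6) → (φ(4),φ(6)) = (1,9) ∈ E(G2) ✓
  (4,8) → (φ(4),φ(8)) = (4,9) ∈ E(G2) ✓
  (4,9) → (φ(4),φ(9)) = (8,9) ∈ E(G2) ✓
  (4,10) → (φ(4),φ(10)) = (6,9) ∈ E(G2) ✓
  (5,10) → (φ(5),φ(10)) = (6,10) ∈ E(G2) ✓
  (6,7) → (φ(6),φ(7)) = (1,11) ∈ E(G2) ✓
  (6,9) → (φ(6),φ(9)) = (1,8) ∈ E(G2) ✓
  (6,10) → (φ(6),φ(10)) = (1,6) ∈ E(G2) ✓
  (7,10) → (φ(7),φ(10)) = (6,11) ∈ E(G2) ✓
  (7,11) → (φ(7),φ(11)) = (7,11) ∈ E(G2) ✓
  (8,9) → (φ(8),φ(9)) = (4,8) ∈ E(G2) ✓
  (9,11) → (φ(9),φ(11)) = (7,8) ∈ E(G2) ✓
  (10,11) → (φ(10),φ(11)) = (6,7) ∈ E(G2) ✓
All 28 edges of G1 map to edges of G2, and |E(G1)| = |E(G2)| = 28, so φ is a bijection on edges as well as vertices. Hence G1 ≅ G2.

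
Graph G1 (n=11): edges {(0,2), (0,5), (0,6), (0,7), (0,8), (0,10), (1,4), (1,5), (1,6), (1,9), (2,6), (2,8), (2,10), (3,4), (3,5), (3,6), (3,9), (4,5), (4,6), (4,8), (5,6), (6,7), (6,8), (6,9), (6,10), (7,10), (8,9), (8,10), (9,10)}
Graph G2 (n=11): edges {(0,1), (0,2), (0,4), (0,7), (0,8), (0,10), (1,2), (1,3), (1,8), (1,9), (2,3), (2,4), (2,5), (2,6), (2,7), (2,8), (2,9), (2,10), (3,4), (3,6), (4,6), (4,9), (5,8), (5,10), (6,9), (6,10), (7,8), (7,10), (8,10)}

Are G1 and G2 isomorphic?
Yes, isomorphic

The graphs are isomorphic.
One valid mapping φ: V(G1) → V(G2): 0→10, 1→9, 2→7, 3→3, 4→4, 5→6, 6→2, 7→5, 8→0, 9→1, 10→8

Verify φ preserves adjacency — for each edge of G1, its image is an edge of G2:
  (0,2) → (φ(0),φ(2)) = (7,10) ∈ E(G2) ✓
  (0,5) → (φ(0),φ(5)) = (6,10) ∈ E(G2) ✓
  (0,6) → (φ(0),φ(6)) = (2,10) ∈ E(G2) ✓
  (0,7) → (φ(0),φ(7)) = (5,10) ∈ E(G2) ✓
  (0,8) → (φ(0),φ(8)) = (0,10) ∈ E(G2) ✓
  (0,10) → (φ(0),φ(10)) = (8,10) ∈ E(G2) ✓
  (1,4) → (φ(1),φ(4)) = (4,9) ∈ E(G2) ✓
  (1,5) → (φ(1),φ(5)) = (6,9) ∈ E(G2) ✓
  (1,6) → (φ(1),φ(6)) = (2,9) ∈ E(G2) ✓
  (1,9) → (φ(1),φ(9)) = (1,9) ∈ E(G2) ✓
  (2,6) → (φ(2),φ(6)) = (2,7) ∈ E(G2) ✓
  (2,8) → (φ(2),φ(8)) = (0,7) ∈ E(G2) ✓
  (2,10) → (φ(2),φ(10)) = (7,8) ∈ E(G2) ✓
  (3,4) → (φ(3),φ(4)) = (3,4) ∈ E(G2) ✓
  (3,5) → (φ(3),φ(5)) = (3,6) ∈ E(G2) ✓
  (3,6) → (φ(3),φ(6)) = (2,3) ∈ E(G2) ✓
  (3,9) → (φ(3),φ(9)) = (1,3) ∈ E(G2) ✓
  (4,5) → (φ(4),φ(5)) = (4,6) ∈ E(G2) ✓
  (4,6) → (φ(4),φ(6)) = (2,4) ∈ E(G2) ✓
  (4,8) → (φ(4),φ(8)) = (0,4) ∈ E(G2) ✓
  (5,6) → (φ(5),φ(6)) = (2,6) ∈ E(G2) ✓
  (6,7) → (φ(6),φ(7)) = (2,5) ∈ E(G2) ✓
  (6,8) → (φ(6),φ(8)) = (0,2) ∈ E(G2) ✓
  (6,9) → (φ(6),φ(9)) = (1,2) ∈ E(G2) ✓
  (6,10) → (φ(6),φ(10)) = (2,8) ∈ E(G2) ✓
  (7,10) → (φ(7),φ(10)) = (5,8) ∈ E(G2) ✓
  (8,9) → (φ(8),φ(9)) = (0,1) ∈ E(G2) ✓
  (8,10) → (φ(8),φ(10)) = (0,8) ∈ E(G2) ✓
  (9,10) → (φ(9),φ(10)) = (1,8) ∈ E(G2) ✓
All 29 edges of G1 map to edges of G2, and |E(G1)| = |E(G2)| = 29, so φ is a bijection on edges as well as vertices. Hence G1 ≅ G2.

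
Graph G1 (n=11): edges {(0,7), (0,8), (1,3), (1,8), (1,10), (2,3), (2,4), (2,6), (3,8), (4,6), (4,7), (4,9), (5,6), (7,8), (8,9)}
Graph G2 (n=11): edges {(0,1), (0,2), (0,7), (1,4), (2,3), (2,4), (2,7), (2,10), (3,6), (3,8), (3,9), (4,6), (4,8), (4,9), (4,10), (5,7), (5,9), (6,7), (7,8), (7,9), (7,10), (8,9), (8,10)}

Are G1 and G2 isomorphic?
No, not isomorphic

The graphs are NOT isomorphic.

Counting triangles (3-cliques): G1 has 3, G2 has 9.
Triangle count is an isomorphism invariant, so differing triangle counts rule out isomorphism.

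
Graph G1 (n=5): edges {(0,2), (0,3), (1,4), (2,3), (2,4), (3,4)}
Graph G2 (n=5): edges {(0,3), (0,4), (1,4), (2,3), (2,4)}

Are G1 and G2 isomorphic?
No, not isomorphic

The graphs are NOT isomorphic.

Degrees in G1: deg(0)=2, deg(1)=1, deg(2)=3, deg(3)=3, deg(4)=3.
Sorted degree sequence of G1: [3, 3, 3, 2, 1].
Degrees in G2: deg(0)=2, deg(1)=1, deg(2)=2, deg(3)=2, deg(4)=3.
Sorted degree sequence of G2: [3, 2, 2, 2, 1].
The (sorted) degree sequence is an isomorphism invariant, so since G1 and G2 have different degree sequences they cannot be isomorphic.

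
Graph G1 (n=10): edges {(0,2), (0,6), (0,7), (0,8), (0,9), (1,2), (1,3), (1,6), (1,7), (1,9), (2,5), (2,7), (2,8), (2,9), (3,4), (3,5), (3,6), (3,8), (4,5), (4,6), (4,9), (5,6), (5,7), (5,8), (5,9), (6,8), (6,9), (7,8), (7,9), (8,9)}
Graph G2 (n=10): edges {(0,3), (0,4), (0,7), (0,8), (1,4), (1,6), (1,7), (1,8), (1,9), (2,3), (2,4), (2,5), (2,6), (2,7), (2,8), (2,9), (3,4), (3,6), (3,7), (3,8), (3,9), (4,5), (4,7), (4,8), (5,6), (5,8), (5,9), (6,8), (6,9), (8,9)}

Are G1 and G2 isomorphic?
Yes, isomorphic

The graphs are isomorphic.
One valid mapping φ: V(G1) → V(G2): 0→5, 1→1, 2→9, 3→7, 4→0, 5→3, 6→4, 7→6, 8→2, 9→8

Verify φ preserves adjacency — for each edge of G1, its image is an edge of G2:
  (0,2) → (φ(0),φ(2)) = (5,9) ∈ E(G2) ✓
  (0,6) → (φ(0),φ(6)) = (4,5) ∈ E(G2) ✓
  (0,7) → (φ(0),φ(7)) = (5,6) ∈ E(G2) ✓
  (0,8) → (φ(0),φ(8)) = (2,5) ∈ E(G2) ✓
  (0,9) → (φ(0),φ(9)) = (5,8) ∈ E(G2) ✓
  (1,2) → (φ(1),φ(2)) = (1,9) ∈ E(G2) ✓
  (1,3) → (φ(1),φ(3)) = (1,7) ∈ E(G2) ✓
  (1,6) → (φ(1),φ(6)) = (1,4) ∈ E(G2) ✓
  (1,7) → (φ(1),φ(7)) = (1,6) ∈ E(G2) ✓
  (1,9) → (φ(1),φ(9)) = (1,8) ∈ E(G2) ✓
  (2,5) → (φ(2),φ(5)) = (3,9) ∈ E(G2) ✓
  (2,7) → (φ(2),φ(7)) = (6,9) ∈ E(G2) ✓
  (2,8) → (φ(2),φ(8)) = (2,9) ∈ E(G2) ✓
  (2,9) → (φ(2),φ(9)) = (8,9) ∈ E(G2) ✓
  (3,4) → (φ(3),φ(4)) = (0,7) ∈ E(G2) ✓
  (3,5) → (φ(3),φ(5)) = (3,7) ∈ E(G2) ✓
  (3,6) → (φ(3),φ(6)) = (4,7) ∈ E(G2) ✓
  (3,8) → (φ(3),φ(8)) = (2,7) ∈ E(G2) ✓
  (4,5) → (φ(4),φ(5)) = (0,3) ∈ E(G2) ✓
  (4,6) → (φ(4),φ(6)) = (0,4) ∈ E(G2) ✓
  (4,9) → (φ(4),φ(9)) = (0,8) ∈ E(G2) ✓
  (5,6) → (φ(5),φ(6)) = (3,4) ∈ E(G2) ✓
  (5,7) → (φ(5),φ(7)) = (3,6) ∈ E(G2) ✓
  (5,8) → (φ(5),φ(8)) = (2,3) ∈ E(G2) ✓
  (5,9) → (φ(5),φ(9)) = (3,8) ∈ E(G2) ✓
  (6,8) → (φ(6),φ(8)) = (2,4) ∈ E(G2) ✓
  (6,9) → (φ(6),φ(9)) = (4,8) ∈ E(G2) ✓
  (7,8) → (φ(7),φ(8)) = (2,6) ∈ E(G2) ✓
  (7,9) → (φ(7),φ(9)) = (6,8) ∈ E(G2) ✓
  (8,9) → (φ(8),φ(9)) = (2,8) ∈ E(G2) ✓
All 30 edges of G1 map to edges of G2, and |E(G1)| = |E(G2)| = 30, so φ is a bijection on edges as well as vertices. Hence G1 ≅ G2.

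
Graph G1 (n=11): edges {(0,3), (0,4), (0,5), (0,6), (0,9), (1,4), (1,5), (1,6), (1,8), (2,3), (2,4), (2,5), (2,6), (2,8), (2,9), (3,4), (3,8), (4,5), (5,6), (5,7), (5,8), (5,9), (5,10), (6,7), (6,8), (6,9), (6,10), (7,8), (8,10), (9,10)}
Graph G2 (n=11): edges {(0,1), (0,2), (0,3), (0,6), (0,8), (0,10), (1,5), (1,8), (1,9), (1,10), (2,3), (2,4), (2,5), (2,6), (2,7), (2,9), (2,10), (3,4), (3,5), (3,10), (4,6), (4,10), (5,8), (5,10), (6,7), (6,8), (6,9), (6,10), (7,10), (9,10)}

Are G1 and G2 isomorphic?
Yes, isomorphic

The graphs are isomorphic.
One valid mapping φ: V(G1) → V(G2): 0→5, 1→9, 2→0, 3→8, 4→1, 5→10, 6→2, 7→7, 8→6, 9→3, 10→4

Verify φ preserves adjacency — for each edge of G1, its image is an edge of G2:
  (0,3) → (φ(0),φ(3)) = (5,8) ∈ E(G2) ✓
  (0,4) → (φ(0),φ(4)) = (1,5) ∈ E(G2) ✓
  (0,5) → (φ(0),φ(5)) = (5,10) ∈ E(G2) ✓
  (0,6) → (φ(0),φ(6)) = (2,5) ∈ E(G2) ✓
  (0,9) → (φ(0),φ(9)) = (3,5) ∈ E(G2) ✓
  (1,4) → (φ(1),φ(4)) = (1,9) ∈ E(G2) ✓
  (1,5) → (φ(1),φ(5)) = (9,10) ∈ E(G2) ✓
  (1,6) → (φ(1),φ(6)) = (2,9) ∈ E(G2) ✓
  (1,8) → (φ(1),φ(8)) = (6,9) ∈ E(G2) ✓
  (2,3) → (φ(2),φ(3)) = (0,8) ∈ E(G2) ✓
  (2,4) → (φ(2),φ(4)) = (0,1) ∈ E(G2) ✓
  (2,5) → (φ(2),φ(5)) = (0,10) ∈ E(G2) ✓
  (2,6) → (φ(2),φ(6)) = (0,2) ∈ E(G2) ✓
  (2,8) → (φ(2),φ(8)) = (0,6) ∈ E(G2) ✓
  (2,9) → (φ(2),φ(9)) = (0,3) ∈ E(G2) ✓
  (3,4) → (φ(3),φ(4)) = (1,8) ∈ E(G2) ✓
  (3,8) → (φ(3),φ(8)) = (6,8) ∈ E(G2) ✓
  (4,5) → (φ(4),φ(5)) = (1,10) ∈ E(G2) ✓
  (5,6) → (φ(5),φ(6)) = (2,10) ∈ E(G2) ✓
  (5,7) → (φ(5),φ(7)) = (7,10) ∈ E(G2) ✓
  (5,8) → (φ(5),φ(8)) = (6,10) ∈ E(G2) ✓
  (5,9) → (φ(5),φ(9)) = (3,10) ∈ E(G2) ✓
  (5,10) → (φ(5),φ(10)) = (4,10) ∈ E(G2) ✓
  (6,7) → (φ(6),φ(7)) = (2,7) ∈ E(G2) ✓
  (6,8) → (φ(6),φ(8)) = (2,6) ∈ E(G2) ✓
  (6,9) → (φ(6),φ(9)) = (2,3) ∈ E(G2) ✓
  (6,10) → (φ(6),φ(10)) = (2,4) ∈ E(G2) ✓
  (7,8) → (φ(7),φ(8)) = (6,7) ∈ E(G2) ✓
  (8,10) → (φ(8),φ(10)) = (4,6) ∈ E(G2) ✓
  (9,10) → (φ(9),φ(10)) = (3,4) ∈ E(G2) ✓
All 30 edges of G1 map to edges of G2, and |E(G1)| = |E(G2)| = 30, so φ is a bijection on edges as well as vertices. Hence G1 ≅ G2.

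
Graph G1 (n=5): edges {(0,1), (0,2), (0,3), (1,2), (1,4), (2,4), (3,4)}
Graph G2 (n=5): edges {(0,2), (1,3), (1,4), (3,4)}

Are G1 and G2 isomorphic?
No, not isomorphic

The graphs are NOT isomorphic.

Degrees in G1: deg(0)=3, deg(1)=3, deg(2)=3, deg(3)=2, deg(4)=3.
Sorted degree sequence of G1: [3, 3, 3, 3, 2].
Degrees in G2: deg(0)=1, deg(1)=2, deg(2)=1, deg(3)=2, deg(4)=2.
Sorted degree sequence of G2: [2, 2, 2, 1, 1].
The (sorted) degree sequence is an isomorphism invariant, so since G1 and G2 have different degree sequences they cannot be isomorphic.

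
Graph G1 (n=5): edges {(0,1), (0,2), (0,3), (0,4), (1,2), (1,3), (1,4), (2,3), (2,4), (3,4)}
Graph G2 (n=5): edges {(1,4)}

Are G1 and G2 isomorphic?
No, not isomorphic

The graphs are NOT isomorphic.

Counting triangles (3-cliques): G1 has 10, G2 has 0.
Triangle count is an isomorphism invariant, so differing triangle counts rule out isomorphism.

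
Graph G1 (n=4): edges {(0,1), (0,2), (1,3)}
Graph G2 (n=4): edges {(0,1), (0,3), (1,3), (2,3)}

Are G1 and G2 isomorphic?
No, not isomorphic

The graphs are NOT isomorphic.

Counting triangles (3-cliques): G1 has 0, G2 has 1.
Triangle count is an isomorphism invariant, so differing triangle counts rule out isomorphism.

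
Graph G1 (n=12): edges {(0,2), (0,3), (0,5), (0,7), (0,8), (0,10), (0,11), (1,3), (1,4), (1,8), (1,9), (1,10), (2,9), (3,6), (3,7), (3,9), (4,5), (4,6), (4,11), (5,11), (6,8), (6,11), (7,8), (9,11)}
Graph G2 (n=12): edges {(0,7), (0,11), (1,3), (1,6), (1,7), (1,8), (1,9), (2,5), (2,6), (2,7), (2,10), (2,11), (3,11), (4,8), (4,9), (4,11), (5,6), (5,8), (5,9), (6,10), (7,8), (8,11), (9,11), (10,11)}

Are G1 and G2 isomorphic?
Yes, isomorphic

The graphs are isomorphic.
One valid mapping φ: V(G1) → V(G2): 0→11, 1→1, 2→0, 3→8, 4→6, 5→10, 6→5, 7→4, 8→9, 9→7, 10→3, 11→2

Verify φ preserves adjacency — for each edge of G1, its image is an edge of G2:
  (0,2) → (φ(0),φ(2)) = (0,11) ∈ E(G2) ✓
  (0,3) → (φ(0),φ(3)) = (8,11) ∈ E(G2) ✓
  (0,5) → (φ(0),φ(5)) = (10,11) ∈ E(G2) ✓
  (0,7) → (φ(0),φ(7)) = (4,11) ∈ E(G2) ✓
  (0,8) → (φ(0),φ(8)) = (9,11) ∈ E(G2) ✓
  (0,10) → (φ(0),φ(10)) = (3,11) ∈ E(G2) ✓
  (0,11) → (φ(0),φ(11)) = (2,11) ∈ E(G2) ✓
  (1,3) → (φ(1),φ(3)) = (1,8) ∈ E(G2) ✓
  (1,4) → (φ(1),φ(4)) = (1,6) ∈ E(G2) ✓
  (1,8) → (φ(1),φ(8)) = (1,9) ∈ E(G2) ✓
  (1,9) → (φ(1),φ(9)) = (1,7) ∈ E(G2) ✓
  (1,10) → (φ(1),φ(10)) = (1,3) ∈ E(G2) ✓
  (2,9) → (φ(2),φ(9)) = (0,7) ∈ E(G2) ✓
  (3,6) → (φ(3),φ(6)) = (5,8) ∈ E(G2) ✓
  (3,7) → (φ(3),φ(7)) = (4,8) ∈ E(G2) ✓
  (3,9) → (φ(3),φ(9)) = (7,8) ∈ E(G2) ✓
  (4,5) → (φ(4),φ(5)) = (6,10) ∈ E(G2) ✓
  (4,6) → (φ(4),φ(6)) = (5,6) ∈ E(G2) ✓
  (4,11) → (φ(4),φ(11)) = (2,6) ∈ E(G2) ✓
  (5,11) → (φ(5),φ(11)) = (2,10) ∈ E(G2) ✓
  (6,8) → (φ(6),φ(8)) = (5,9) ∈ E(G2) ✓
  (6,11) → (φ(6),φ(11)) = (2,5) ∈ E(G2) ✓
  (7,8) → (φ(7),φ(8)) = (4,9) ∈ E(G2) ✓
  (9,11) → (φ(9),φ(11)) = (2,7) ∈ E(G2) ✓
All 24 edges of G1 map to edges of G2, and |E(G1)| = |E(G2)| = 24, so φ is a bijection on edges as well as vertices. Hence G1 ≅ G2.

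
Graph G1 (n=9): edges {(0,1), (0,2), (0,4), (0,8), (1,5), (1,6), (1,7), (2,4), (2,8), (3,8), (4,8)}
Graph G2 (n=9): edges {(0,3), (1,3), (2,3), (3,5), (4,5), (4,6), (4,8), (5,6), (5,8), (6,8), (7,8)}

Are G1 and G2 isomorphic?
Yes, isomorphic

The graphs are isomorphic.
One valid mapping φ: V(G1) → V(G2): 0→5, 1→3, 2→6, 3→7, 4→4, 5→1, 6→2, 7→0, 8→8

Verify φ preserves adjacency — for each edge of G1, its image is an edge of G2:
  (0,1) → (φ(0),φ(1)) = (3,5) ∈ E(G2) ✓
  (0,2) → (φ(0),φ(2)) = (5,6) ∈ E(G2) ✓
  (0,4) → (φ(0),φ(4)) = (4,5) ∈ E(G2) ✓
  (0,8) → (φ(0),φ(8)) = (5,8) ∈ E(G2) ✓
  (1,5) → (φ(1),φ(5)) = (1,3) ∈ E(G2) ✓
  (1,6) → (φ(1),φ(6)) = (2,3) ∈ E(G2) ✓
  (1,7) → (φ(1),φ(7)) = (0,3) ∈ E(G2) ✓
  (2,4) → (φ(2),φ(4)) = (4,6) ∈ E(G2) ✓
  (2,8) → (φ(2),φ(8)) = (6,8) ∈ E(G2) ✓
  (3,8) → (φ(3),φ(8)) = (7,8) ∈ E(G2) ✓
  (4,8) → (φ(4),φ(8)) = (4,8) ∈ E(G2) ✓
All 11 edges of G1 map to edges of G2, and |E(G1)| = |E(G2)| = 11, so φ is a bijection on edges as well as vertices. Hence G1 ≅ G2.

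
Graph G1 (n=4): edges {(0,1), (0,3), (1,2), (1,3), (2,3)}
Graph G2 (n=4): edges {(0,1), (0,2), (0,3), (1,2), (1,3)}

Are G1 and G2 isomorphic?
Yes, isomorphic

The graphs are isomorphic.
One valid mapping φ: V(G1) → V(G2): 0→2, 1→0, 2→3, 3→1

Verify φ preserves adjacency — for each edge of G1, its image is an edge of G2:
  (0,1) → (φ(0),φ(1)) = (0,2) ∈ E(G2) ✓
  (0,3) → (φ(0),φ(3)) = (1,2) ∈ E(G2) ✓
  (1,2) → (φ(1),φ(2)) = (0,3) ∈ E(G2) ✓
  (1,3) → (φ(1),φ(3)) = (0,1) ∈ E(G2) ✓
  (2,3) → (φ(2),φ(3)) = (1,3) ∈ E(G2) ✓
All 5 edges of G1 map to edges of G2, and |E(G1)| = |E(G2)| = 5, so φ is a bijection on edges as well as vertices. Hence G1 ≅ G2.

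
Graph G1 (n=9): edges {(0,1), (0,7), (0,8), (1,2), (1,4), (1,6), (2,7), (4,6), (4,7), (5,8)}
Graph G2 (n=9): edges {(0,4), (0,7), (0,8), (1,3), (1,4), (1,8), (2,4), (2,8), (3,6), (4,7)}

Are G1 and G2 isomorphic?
Yes, isomorphic

The graphs are isomorphic.
One valid mapping φ: V(G1) → V(G2): 0→1, 1→4, 2→2, 3→5, 4→0, 5→6, 6→7, 7→8, 8→3

Verify φ preserves adjacency — for each edge of G1, its image is an edge of G2:
  (0,1) → (φ(0),φ(1)) = (1,4) ∈ E(G2) ✓
  (0,7) → (φ(0),φ(7)) = (1,8) ∈ E(G2) ✓
  (0,8) → (φ(0),φ(8)) = (1,3) ∈ E(G2) ✓
  (1,2) → (φ(1),φ(2)) = (2,4) ∈ E(G2) ✓
  (1,4) → (φ(1),φ(4)) = (0,4) ∈ E(G2) ✓
  (1,6) → (φ(1),φ(6)) = (4,7) ∈ E(G2) ✓
  (2,7) → (φ(2),φ(7)) = (2,8) ∈ E(G2) ✓
  (4,6) → (φ(4),φ(6)) = (0,7) ∈ E(G2) ✓
  (4,7) → (φ(4),φ(7)) = (0,8) ∈ E(G2) ✓
  (5,8) → (φ(5),φ(8)) = (3,6) ∈ E(G2) ✓
All 10 edges of G1 map to edges of G2, and |E(G1)| = |E(G2)| = 10, so φ is a bijection on edges as well as vertices. Hence G1 ≅ G2.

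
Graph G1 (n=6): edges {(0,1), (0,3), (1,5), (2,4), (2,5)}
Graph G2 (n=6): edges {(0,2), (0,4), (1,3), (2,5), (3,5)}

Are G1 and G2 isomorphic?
Yes, isomorphic

The graphs are isomorphic.
One valid mapping φ: V(G1) → V(G2): 0→0, 1→2, 2→3, 3→4, 4→1, 5→5

Verify φ preserves adjacency — for each edge of G1, its image is an edge of G2:
  (0,1) → (φ(0),φ(1)) = (0,2) ∈ E(G2) ✓
  (0,3) → (φ(0),φ(3)) = (0,4) ∈ E(G2) ✓
  (1,5) → (φ(1),φ(5)) = (2,5) ∈ E(G2) ✓
  (2,4) → (φ(2),φ(4)) = (1,3) ∈ E(G2) ✓
  (2,5) → (φ(2),φ(5)) = (3,5) ∈ E(G2) ✓
All 5 edges of G1 map to edges of G2, and |E(G1)| = |E(G2)| = 5, so φ is a bijection on edges as well as vertices. Hence G1 ≅ G2.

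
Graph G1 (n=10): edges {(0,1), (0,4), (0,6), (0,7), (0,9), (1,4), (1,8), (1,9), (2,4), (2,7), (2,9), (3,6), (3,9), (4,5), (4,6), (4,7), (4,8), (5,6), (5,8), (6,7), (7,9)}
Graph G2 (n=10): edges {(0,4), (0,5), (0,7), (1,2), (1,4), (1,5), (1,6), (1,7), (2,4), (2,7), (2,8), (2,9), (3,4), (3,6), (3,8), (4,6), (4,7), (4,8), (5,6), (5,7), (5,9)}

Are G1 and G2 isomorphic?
Yes, isomorphic

The graphs are isomorphic.
One valid mapping φ: V(G1) → V(G2): 0→1, 1→6, 2→0, 3→9, 4→4, 5→8, 6→2, 7→7, 8→3, 9→5

Verify φ preserves adjacency — for each edge of G1, its image is an edge of G2:
  (0,1) → (φ(0),φ(1)) = (1,6) ∈ E(G2) ✓
  (0,4) → (φ(0),φ(4)) = (1,4) ∈ E(G2) ✓
  (0,6) → (φ(0),φ(6)) = (1,2) ∈ E(G2) ✓
  (0,7) → (φ(0),φ(7)) = (1,7) ∈ E(G2) ✓
  (0,9) → (φ(0),φ(9)) = (1,5) ∈ E(G2) ✓
  (1,4) → (φ(1),φ(4)) = (4,6) ∈ E(G2) ✓
  (1,8) → (φ(1),φ(8)) = (3,6) ∈ E(G2) ✓
  (1,9) → (φ(1),φ(9)) = (5,6) ∈ E(G2) ✓
  (2,4) → (φ(2),φ(4)) = (0,4) ∈ E(G2) ✓
  (2,7) → (φ(2),φ(7)) = (0,7) ∈ E(G2) ✓
  (2,9) → (φ(2),φ(9)) = (0,5) ∈ E(G2) ✓
  (3,6) → (φ(3),φ(6)) = (2,9) ∈ E(G2) ✓
  (3,9) → (φ(3),φ(9)) = (5,9) ∈ E(G2) ✓
  (4,5) → (φ(4),φ(5)) = (4,8) ∈ E(G2) ✓
  (4,6) → (φ(4),φ(6)) = (2,4) ∈ E(G2) ✓
  (4,7) → (φ(4),φ(7)) = (4,7) ∈ E(G2) ✓
  (4,8) → (φ(4),φ(8)) = (3,4) ∈ E(G2) ✓
  (5,6) → (φ(5),φ(6)) = (2,8) ∈ E(G2) ✓
  (5,8) → (φ(5),φ(8)) = (3,8) ∈ E(G2) ✓
  (6,7) → (φ(6),φ(7)) = (2,7) ∈ E(G2) ✓
  (7,9) → (φ(7),φ(9)) = (5,7) ∈ E(G2) ✓
All 21 edges of G1 map to edges of G2, and |E(G1)| = |E(G2)| = 21, so φ is a bijection on edges as well as vertices. Hence G1 ≅ G2.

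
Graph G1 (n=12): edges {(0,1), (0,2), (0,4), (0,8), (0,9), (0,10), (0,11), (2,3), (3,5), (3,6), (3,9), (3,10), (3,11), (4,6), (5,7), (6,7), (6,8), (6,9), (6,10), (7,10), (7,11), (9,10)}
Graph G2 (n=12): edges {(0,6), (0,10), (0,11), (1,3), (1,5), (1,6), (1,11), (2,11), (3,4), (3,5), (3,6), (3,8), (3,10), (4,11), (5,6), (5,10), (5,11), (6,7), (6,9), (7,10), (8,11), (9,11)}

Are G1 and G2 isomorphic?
Yes, isomorphic

The graphs are isomorphic.
One valid mapping φ: V(G1) → V(G2): 0→11, 1→2, 2→9, 3→6, 4→4, 5→7, 6→3, 7→10, 8→8, 9→1, 10→5, 11→0

Verify φ preserves adjacency — for each edge of G1, its image is an edge of G2:
  (0,1) → (φ(0),φ(1)) = (2,11) ∈ E(G2) ✓
  (0,2) → (φ(0),φ(2)) = (9,11) ∈ E(G2) ✓
  (0,4) → (φ(0),φ(4)) = (4,11) ∈ E(G2) ✓
  (0,8) → (φ(0),φ(8)) = (8,11) ∈ E(G2) ✓
  (0,9) → (φ(0),φ(9)) = (1,11) ∈ E(G2) ✓
  (0,10) → (φ(0),φ(10)) = (5,11) ∈ E(G2) ✓
  (0,11) → (φ(0),φ(11)) = (0,11) ∈ E(G2) ✓
  (2,3) → (φ(2),φ(3)) = (6,9) ∈ E(G2) ✓
  (3,5) → (φ(3),φ(5)) = (6,7) ∈ E(G2) ✓
  (3,6) → (φ(3),φ(6)) = (3,6) ∈ E(G2) ✓
  (3,9) → (φ(3),φ(9)) = (1,6) ∈ E(G2) ✓
  (3,10) → (φ(3),φ(10)) = (5,6) ∈ E(G2) ✓
  (3,11) → (φ(3),φ(11)) = (0,6) ∈ E(G2) ✓
  (4,6) → (φ(4),φ(6)) = (3,4) ∈ E(G2) ✓
  (5,7) → (φ(5),φ(7)) = (7,10) ∈ E(G2) ✓
  (6,7) → (φ(6),φ(7)) = (3,10) ∈ E(G2) ✓
  (6,8) → (φ(6),φ(8)) = (3,8) ∈ E(G2) ✓
  (6,9) → (φ(6),φ(9)) = (1,3) ∈ E(G2) ✓
  (6,10) → (φ(6),φ(10)) = (3,5) ∈ E(G2) ✓
  (7,10) → (φ(7),φ(10)) = (5,10) ∈ E(G2) ✓
  (7,11) → (φ(7),φ(11)) = (0,10) ∈ E(G2) ✓
  (9,10) → (φ(9),φ(10)) = (1,5) ∈ E(G2) ✓
All 22 edges of G1 map to edges of G2, and |E(G1)| = |E(G2)| = 22, so φ is a bijection on edges as well as vertices. Hence G1 ≅ G2.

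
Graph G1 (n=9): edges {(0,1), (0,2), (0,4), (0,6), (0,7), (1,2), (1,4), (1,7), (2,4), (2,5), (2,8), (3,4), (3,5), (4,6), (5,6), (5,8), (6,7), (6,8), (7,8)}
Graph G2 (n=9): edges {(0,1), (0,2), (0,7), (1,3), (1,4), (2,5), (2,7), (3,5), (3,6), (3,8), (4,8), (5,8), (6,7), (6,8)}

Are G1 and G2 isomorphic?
No, not isomorphic

The graphs are NOT isomorphic.

Counting triangles (3-cliques): G1 has 10, G2 has 3.
Triangle count is an isomorphism invariant, so differing triangle counts rule out isomorphism.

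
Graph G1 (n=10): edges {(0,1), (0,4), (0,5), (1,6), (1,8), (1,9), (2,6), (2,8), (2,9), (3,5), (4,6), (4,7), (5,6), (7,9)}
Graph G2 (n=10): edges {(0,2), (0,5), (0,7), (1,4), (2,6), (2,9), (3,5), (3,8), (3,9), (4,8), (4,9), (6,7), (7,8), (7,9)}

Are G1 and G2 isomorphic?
Yes, isomorphic

The graphs are isomorphic.
One valid mapping φ: V(G1) → V(G2): 0→8, 1→7, 2→2, 3→1, 4→3, 5→4, 6→9, 7→5, 8→6, 9→0

Verify φ preserves adjacency — for each edge of G1, its image is an edge of G2:
  (0,1) → (φ(0),φ(1)) = (7,8) ∈ E(G2) ✓
  (0,4) → (φ(0),φ(4)) = (3,8) ∈ E(G2) ✓
  (0,5) → (φ(0),φ(5)) = (4,8) ∈ E(G2) ✓
  (1,6) → (φ(1),φ(6)) = (7,9) ∈ E(G2) ✓
  (1,8) → (φ(1),φ(8)) = (6,7) ∈ E(G2) ✓
  (1,9) → (φ(1),φ(9)) = (0,7) ∈ E(G2) ✓
  (2,6) → (φ(2),φ(6)) = (2,9) ∈ E(G2) ✓
  (2,8) → (φ(2),φ(8)) = (2,6) ∈ E(G2) ✓
  (2,9) → (φ(2),φ(9)) = (0,2) ∈ E(G2) ✓
  (3,5) → (φ(3),φ(5)) = (1,4) ∈ E(G2) ✓
  (4,6) → (φ(4),φ(6)) = (3,9) ∈ E(G2) ✓
  (4,7) → (φ(4),φ(7)) = (3,5) ∈ E(G2) ✓
  (5,6) → (φ(5),φ(6)) = (4,9) ∈ E(G2) ✓
  (7,9) → (φ(7),φ(9)) = (0,5) ∈ E(G2) ✓
All 14 edges of G1 map to edges of G2, and |E(G1)| = |E(G2)| = 14, so φ is a bijection on edges as well as vertices. Hence G1 ≅ G2.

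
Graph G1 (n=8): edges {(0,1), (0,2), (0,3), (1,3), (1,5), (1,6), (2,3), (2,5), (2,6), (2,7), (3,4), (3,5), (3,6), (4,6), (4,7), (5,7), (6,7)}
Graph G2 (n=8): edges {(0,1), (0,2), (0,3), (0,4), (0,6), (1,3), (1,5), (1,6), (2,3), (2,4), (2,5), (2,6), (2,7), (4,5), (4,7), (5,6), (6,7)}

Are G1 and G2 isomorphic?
Yes, isomorphic

The graphs are isomorphic.
One valid mapping φ: V(G1) → V(G2): 0→7, 1→4, 2→6, 3→2, 4→3, 5→5, 6→0, 7→1

Verify φ preserves adjacency — for each edge of G1, its image is an edge of G2:
  (0,1) → (φ(0),φ(1)) = (4,7) ∈ E(G2) ✓
  (0,2) → (φ(0),φ(2)) = (6,7) ∈ E(G2) ✓
  (0,3) → (φ(0),φ(3)) = (2,7) ∈ E(G2) ✓
  (1,3) → (φ(1),φ(3)) = (2,4) ∈ E(G2) ✓
  (1,5) → (φ(1),φ(5)) = (4,5) ∈ E(G2) ✓
  (1,6) → (φ(1),φ(6)) = (0,4) ∈ E(G2) ✓
  (2,3) → (φ(2),φ(3)) = (2,6) ∈ E(G2) ✓
  (2,5) → (φ(2),φ(5)) = (5,6) ∈ E(G2) ✓
  (2,6) → (φ(2),φ(6)) = (0,6) ∈ E(G2) ✓
  (2,7) → (φ(2),φ(7)) = (1,6) ∈ E(G2) ✓
  (3,4) → (φ(3),φ(4)) = (2,3) ∈ E(G2) ✓
  (3,5) → (φ(3),φ(5)) = (2,5) ∈ E(G2) ✓
  (3,6) → (φ(3),φ(6)) = (0,2) ∈ E(G2) ✓
  (4,6) → (φ(4),φ(6)) = (0,3) ∈ E(G2) ✓
  (4,7) → (φ(4),φ(7)) = (1,3) ∈ E(G2) ✓
  (5,7) → (φ(5),φ(7)) = (1,5) ∈ E(G2) ✓
  (6,7) → (φ(6),φ(7)) = (0,1) ∈ E(G2) ✓
All 17 edges of G1 map to edges of G2, and |E(G1)| = |E(G2)| = 17, so φ is a bijection on edges as well as vertices. Hence G1 ≅ G2.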